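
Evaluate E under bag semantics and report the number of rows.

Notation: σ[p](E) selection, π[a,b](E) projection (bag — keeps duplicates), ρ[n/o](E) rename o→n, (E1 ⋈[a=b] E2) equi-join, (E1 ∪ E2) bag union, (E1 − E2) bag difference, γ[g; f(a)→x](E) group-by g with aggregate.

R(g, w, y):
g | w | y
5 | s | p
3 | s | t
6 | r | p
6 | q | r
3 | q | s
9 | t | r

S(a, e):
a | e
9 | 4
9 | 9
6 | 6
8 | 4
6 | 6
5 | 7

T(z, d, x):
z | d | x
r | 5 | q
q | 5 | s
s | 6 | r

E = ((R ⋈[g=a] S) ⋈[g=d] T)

Subexpression sizes:
  R → 6
  S → 6
  (R ⋈[g=a] S) → 7
  T → 3
  ((R ⋈[g=a] S) ⋈[g=d] T) → 6

|E| = 6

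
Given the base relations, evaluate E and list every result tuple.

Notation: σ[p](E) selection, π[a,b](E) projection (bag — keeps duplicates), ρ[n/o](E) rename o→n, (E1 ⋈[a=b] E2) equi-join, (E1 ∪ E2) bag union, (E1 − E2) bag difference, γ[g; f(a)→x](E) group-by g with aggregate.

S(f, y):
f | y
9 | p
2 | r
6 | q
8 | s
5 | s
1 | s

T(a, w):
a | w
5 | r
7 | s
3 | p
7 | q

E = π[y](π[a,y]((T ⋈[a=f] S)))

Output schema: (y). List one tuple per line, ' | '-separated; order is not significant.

Subexpression sizes:
  T → 4
  S → 6
  (T ⋈[a=f] S) → 1
  π[a,y]((T ⋈[a=f] S)) → 1
  π[y](π[a,y]((T ⋈[a=f] S))) → 1

== RESULT ==
y
s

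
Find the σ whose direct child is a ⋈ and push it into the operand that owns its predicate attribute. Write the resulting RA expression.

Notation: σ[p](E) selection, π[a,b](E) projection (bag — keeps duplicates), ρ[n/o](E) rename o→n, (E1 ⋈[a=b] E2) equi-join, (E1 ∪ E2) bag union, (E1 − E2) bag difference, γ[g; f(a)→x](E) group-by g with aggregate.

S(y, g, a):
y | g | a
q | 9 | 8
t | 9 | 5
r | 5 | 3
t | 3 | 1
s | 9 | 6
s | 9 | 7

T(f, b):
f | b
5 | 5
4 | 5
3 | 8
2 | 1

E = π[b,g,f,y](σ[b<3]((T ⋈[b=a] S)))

σ filters on b, owned by the left side.
E' = π[b,g,f,y]((σ[b<3](T) ⋈[b=a] S))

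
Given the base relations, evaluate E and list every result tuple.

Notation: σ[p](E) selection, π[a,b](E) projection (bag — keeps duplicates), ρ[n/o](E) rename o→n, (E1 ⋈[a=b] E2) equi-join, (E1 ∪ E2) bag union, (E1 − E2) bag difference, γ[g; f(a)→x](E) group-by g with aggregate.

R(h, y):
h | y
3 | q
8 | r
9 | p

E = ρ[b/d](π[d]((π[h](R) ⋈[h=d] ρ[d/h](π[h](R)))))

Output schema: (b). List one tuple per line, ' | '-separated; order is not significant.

Per-node cardinality:
  R → 3
  π[h](R) → 3
  R → 3
  π[h](R) → 3
  ρ[d/h](π[h](R)) → 3
  (π[h](R) ⋈[h=d] ρ[d/h](π[h](R))) → 3
  π[d]((π[h](R) ⋈[h=d] ρ[d/h](π[h](R)))) → 3
  ρ[b/d](π[d]((π[h](R) ⋈[h=d] ρ[d/h](π[h](R))))) → 3

== RESULT ==
b
3
8
9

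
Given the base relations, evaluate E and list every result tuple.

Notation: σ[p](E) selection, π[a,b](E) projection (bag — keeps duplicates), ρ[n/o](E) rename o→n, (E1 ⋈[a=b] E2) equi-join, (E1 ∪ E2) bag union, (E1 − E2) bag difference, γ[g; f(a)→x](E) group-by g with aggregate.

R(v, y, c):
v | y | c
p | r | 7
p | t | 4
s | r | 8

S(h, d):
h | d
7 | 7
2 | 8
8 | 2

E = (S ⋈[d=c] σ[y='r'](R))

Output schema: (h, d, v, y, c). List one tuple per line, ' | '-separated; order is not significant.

Subexpression sizes:
  S → 3
  R → 3
  σ[y='r'](R) → 2
  (S ⋈[d=c] σ[y='r'](R)) → 2

== RESULT ==
h | d | v | y | c
2 | 8 | s | r | 8
7 | 7 | p | r | 7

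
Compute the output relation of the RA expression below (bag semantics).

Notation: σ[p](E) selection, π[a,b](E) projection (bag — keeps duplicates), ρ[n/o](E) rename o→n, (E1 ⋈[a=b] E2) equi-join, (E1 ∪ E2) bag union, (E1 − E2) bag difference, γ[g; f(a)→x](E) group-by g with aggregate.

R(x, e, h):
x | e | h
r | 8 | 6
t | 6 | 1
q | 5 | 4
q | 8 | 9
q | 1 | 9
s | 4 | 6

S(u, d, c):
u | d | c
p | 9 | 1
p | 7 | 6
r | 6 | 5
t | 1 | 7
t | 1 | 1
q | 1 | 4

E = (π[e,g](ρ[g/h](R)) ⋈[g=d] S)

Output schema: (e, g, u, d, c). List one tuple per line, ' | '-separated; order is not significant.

Per-node cardinality:
  R → 6
  ρ[g/h](R) → 6
  π[e,g](ρ[g/h](R)) → 6
  S → 6
  (π[e,g](ρ[g/h](R)) ⋈[g=d] S) → 7

== RESULT ==
e | g | u | d | c
1 | 9 | p | 9 | 1
4 | 6 | r | 6 | 5
6 | 1 | q | 1 | 4
6 | 1 | t | 1 | 1
6 | 1 | t | 1 | 7
8 | 6 | r | 6 | 5
8 | 9 | p | 9 | 1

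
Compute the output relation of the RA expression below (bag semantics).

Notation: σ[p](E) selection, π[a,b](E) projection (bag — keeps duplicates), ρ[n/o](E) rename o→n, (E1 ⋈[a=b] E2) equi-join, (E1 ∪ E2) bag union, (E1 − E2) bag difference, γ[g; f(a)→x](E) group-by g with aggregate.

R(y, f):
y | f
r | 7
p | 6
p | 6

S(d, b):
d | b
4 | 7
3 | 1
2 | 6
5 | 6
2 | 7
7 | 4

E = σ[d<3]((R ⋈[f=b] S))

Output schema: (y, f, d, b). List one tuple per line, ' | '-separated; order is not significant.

Stepwise |·|:
  R → 3
  S → 6
  (R ⋈[f=b] S) → 6
  σ[d<3]((R ⋈[f=b] S)) → 3

== RESULT ==
y | f | d | b
p | 6 | 2 | 6
p | 6 | 2 | 6
r | 7 | 2 | 7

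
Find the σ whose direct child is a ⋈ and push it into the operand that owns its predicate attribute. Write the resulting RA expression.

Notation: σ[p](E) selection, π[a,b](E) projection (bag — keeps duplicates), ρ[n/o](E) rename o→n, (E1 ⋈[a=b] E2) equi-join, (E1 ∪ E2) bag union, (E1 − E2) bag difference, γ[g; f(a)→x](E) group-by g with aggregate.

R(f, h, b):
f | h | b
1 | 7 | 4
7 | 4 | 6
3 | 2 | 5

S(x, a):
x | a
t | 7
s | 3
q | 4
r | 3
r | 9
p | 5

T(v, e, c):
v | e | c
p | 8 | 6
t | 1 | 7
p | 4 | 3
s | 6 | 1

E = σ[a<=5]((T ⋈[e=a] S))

σ filters on a, owned by the right side.
E' = (T ⋈[e=a] σ[a<=5](S))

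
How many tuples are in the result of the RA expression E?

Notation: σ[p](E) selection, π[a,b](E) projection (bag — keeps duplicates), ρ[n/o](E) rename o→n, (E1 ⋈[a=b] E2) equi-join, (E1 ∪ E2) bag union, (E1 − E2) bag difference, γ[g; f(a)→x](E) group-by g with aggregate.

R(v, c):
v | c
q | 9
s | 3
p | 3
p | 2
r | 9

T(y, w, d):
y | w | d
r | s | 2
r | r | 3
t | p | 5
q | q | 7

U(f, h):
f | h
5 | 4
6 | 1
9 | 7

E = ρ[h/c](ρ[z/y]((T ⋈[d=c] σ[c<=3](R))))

Per-node cardinality:
  T → 4
  R → 5
  σ[c<=3](R) → 3
  (T ⋈[d=c] σ[c<=3](R)) → 3
  ρ[z/y]((T ⋈[d=c] σ[c<=3](R))) → 3
  ρ[h/c](ρ[z/y]((T ⋈[d=c] σ[c<=3](R)))) → 3

|E| = 3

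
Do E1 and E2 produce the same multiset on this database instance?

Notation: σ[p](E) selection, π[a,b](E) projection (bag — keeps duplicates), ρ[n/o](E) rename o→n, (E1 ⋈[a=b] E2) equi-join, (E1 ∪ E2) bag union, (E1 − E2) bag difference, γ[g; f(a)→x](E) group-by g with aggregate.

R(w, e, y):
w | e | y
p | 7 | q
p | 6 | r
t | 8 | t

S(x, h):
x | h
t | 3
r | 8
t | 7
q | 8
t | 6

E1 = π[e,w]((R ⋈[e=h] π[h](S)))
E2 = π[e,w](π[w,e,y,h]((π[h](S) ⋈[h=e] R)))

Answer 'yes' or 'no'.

E1 row counts bottom-up:
  R → 3
  S → 5
  π[h](S) → 5
  (R ⋈[e=h] π[h](S)) → 4
  π[e,w]((R ⋈[e=h] π[h](S))) → 4
E2 row counts bottom-up:
  S → 5
  π[h](S) → 5
  R → 3
  (π[h](S) ⋈[h=e] R) → 4
  π[w,e,y,h]((π[h](S) ⋈[h=e] R)) → 4
  π[e,w](π[w,e,y,h]((π[h](S) ⋈[h=e] R))) → 4

E1 and E2 produce the same multiset:
e | w
6 | p
7 | p
8 | t
8 | t

yes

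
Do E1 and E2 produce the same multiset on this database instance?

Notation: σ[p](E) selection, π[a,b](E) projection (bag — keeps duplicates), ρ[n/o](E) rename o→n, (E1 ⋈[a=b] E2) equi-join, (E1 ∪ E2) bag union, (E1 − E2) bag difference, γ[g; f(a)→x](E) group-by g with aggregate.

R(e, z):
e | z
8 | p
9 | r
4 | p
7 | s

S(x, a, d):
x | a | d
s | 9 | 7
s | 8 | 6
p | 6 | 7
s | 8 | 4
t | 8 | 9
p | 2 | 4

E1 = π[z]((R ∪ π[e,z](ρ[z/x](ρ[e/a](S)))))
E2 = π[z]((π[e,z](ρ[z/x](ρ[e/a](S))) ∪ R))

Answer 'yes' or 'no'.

E1 per-node cardinality:
  R → 4
  S → 6
  ρ[e/a](S) → 6
  ρ[z/x](ρ[e/a](S)) → 6
  π[e,z](ρ[z/x](ρ[e/a](S))) → 6
  (R ∪ π[e,z](ρ[z/x](ρ[e/a](S)))) → 10
  π[z]((R ∪ π[e,z](ρ[z/x](ρ[e/a](S))))) → 10
E2 per-node cardinality:
  S → 6
  ρ[e/a](S) → 6
  ρ[z/x](ρ[e/a](S)) → 6
  π[e,z](ρ[z/x](ρ[e/a](S))) → 6
  R → 4
  (π[e,z](ρ[z/x](ρ[e/a](S))) ∪ R) → 10
  π[z]((π[e,z](ρ[z/x](ρ[e/a](S))) ∪ R)) → 10

E1 and E2 produce the same multiset:
z
p
p
p
p
r
s
s
s
s
t

yes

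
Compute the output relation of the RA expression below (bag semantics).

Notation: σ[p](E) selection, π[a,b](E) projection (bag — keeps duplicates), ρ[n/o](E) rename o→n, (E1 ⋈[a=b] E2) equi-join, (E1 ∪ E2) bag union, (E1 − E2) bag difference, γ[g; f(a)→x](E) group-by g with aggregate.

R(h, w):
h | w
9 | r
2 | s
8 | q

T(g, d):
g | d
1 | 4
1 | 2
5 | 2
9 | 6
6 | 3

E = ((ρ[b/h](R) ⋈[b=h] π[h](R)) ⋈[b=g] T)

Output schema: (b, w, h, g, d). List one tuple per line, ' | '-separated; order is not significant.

Per-node cardinality:
  R → 3
  ρ[b/h](R) → 3
  R → 3
  π[h](R) → 3
  (ρ[b/h](R) ⋈[b=h] π[h](R)) → 3
  T → 5
  ((ρ[b/h](R) ⋈[b=h] π[h](R)) ⋈[b=g] T) → 1

== RESULT ==
b | w | h | g | d
9 | r | 9 | 9 | 6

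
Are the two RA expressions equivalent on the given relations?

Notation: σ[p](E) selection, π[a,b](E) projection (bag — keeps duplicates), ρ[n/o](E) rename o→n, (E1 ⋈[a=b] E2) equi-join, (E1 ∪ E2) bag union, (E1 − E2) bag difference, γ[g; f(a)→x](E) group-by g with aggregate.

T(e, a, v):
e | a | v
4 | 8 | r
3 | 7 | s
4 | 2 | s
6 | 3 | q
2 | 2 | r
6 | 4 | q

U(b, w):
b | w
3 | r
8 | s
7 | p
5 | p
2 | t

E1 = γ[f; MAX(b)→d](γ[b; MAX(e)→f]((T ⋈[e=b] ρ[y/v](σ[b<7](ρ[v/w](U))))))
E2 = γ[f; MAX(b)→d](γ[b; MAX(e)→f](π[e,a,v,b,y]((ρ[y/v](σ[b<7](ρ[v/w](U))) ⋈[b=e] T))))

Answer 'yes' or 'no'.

E1 stepwise |·|:
  T → 6
  U → 5
  ρ[v/w](U) → 5
  σ[b<7](ρ[v/w](U)) → 3
  ρ[y/v](σ[b<7](ρ[v/w](U))) → 3
  (T ⋈[e=b] ρ[y/v](σ[b<7](ρ[v/w](U)))) → 2
  γ[b; MAX(e)→f]((T ⋈[e=b] ρ[y/v](σ[b<7](ρ[v/w](U))))) → 2
  γ[f; MAX(b)→d](γ[b; MAX(e)→f]((T ⋈[e=b] ρ[y/v](σ[b<7](ρ[v/w](U)))))) → 2
E2 stepwise |·|:
  U → 5
  ρ[v/w](U) → 5
  σ[b<7](ρ[v/w](U)) → 3
  ρ[y/v](σ[b<7](ρ[v/w](U))) → 3
  T → 6
  (ρ[y/v](σ[b<7](ρ[v/w](U))) ⋈[b=e] T) → 2
  π[e,a,v,b,y]((ρ[y/v](σ[b<7](ρ[v/w](U))) ⋈[b=e] T)) → 2
  γ[b; MAX(e)→f](π[e,a,v,b,y]((ρ[y/v](σ[b<7](ρ[v/w](U))) ⋈[b=e] T))) → 2
  γ[f; MAX(b)→d](γ[b; MAX(e)→f](π[e,a,v,b,y]((ρ[y/v](σ[b<7](ρ[v/w](U))) ⋈[b=e] T)))) → 2

E1 and E2 produce the same multiset:
f | d
2 | 2
3 | 3

yes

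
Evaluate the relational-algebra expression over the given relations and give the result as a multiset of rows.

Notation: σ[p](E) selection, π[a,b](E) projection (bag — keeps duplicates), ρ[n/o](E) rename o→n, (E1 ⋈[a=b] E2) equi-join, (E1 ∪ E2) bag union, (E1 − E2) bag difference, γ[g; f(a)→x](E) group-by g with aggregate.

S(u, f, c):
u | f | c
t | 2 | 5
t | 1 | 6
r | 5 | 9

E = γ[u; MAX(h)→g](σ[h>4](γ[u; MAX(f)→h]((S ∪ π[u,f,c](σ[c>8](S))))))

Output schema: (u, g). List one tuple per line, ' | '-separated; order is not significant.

Stepwise |·|:
  S → 3
  S → 3
  σ[c>8](S) → 1
  π[u,f,c](σ[c>8](S)) → 1
  (S ∪ π[u,f,c](σ[c>8](S))) → 4
  γ[u; MAX(f)→h]((S ∪ π[u,f,c](σ[c>8](S)))) → 2
  σ[h>4](γ[u; MAX(f)→h]((S ∪ π[u,f,c](σ[c>8](S))))) → 1
  γ[u; MAX(h)→g](σ[h>4](γ[u; MAX(f)→h]((S ∪ π[u,f,c](σ[c>8](S)))))) → 1

== RESULT ==
u | g
r | 5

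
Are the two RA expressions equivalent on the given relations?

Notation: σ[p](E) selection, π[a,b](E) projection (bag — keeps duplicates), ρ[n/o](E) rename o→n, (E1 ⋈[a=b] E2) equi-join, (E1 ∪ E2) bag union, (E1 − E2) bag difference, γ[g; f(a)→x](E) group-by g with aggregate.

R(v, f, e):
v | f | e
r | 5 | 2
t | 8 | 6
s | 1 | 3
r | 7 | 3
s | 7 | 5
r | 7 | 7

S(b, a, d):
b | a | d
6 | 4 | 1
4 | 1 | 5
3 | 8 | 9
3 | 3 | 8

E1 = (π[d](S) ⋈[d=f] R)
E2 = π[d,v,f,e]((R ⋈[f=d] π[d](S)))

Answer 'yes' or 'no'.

E1 row counts bottom-up:
  S → 4
  π[d](S) → 4
  R → 6
  (π[d](S) ⋈[d=f] R) → 3
E2 row counts bottom-up:
  R → 6
  S → 4
  π[d](S) → 4
  (R ⋈[f=d] π[d](S)) → 3
  π[d,v,f,e]((R ⋈[f=d] π[d](S))) → 3

E1 and E2 produce the same multiset:
d | v | f | e
1 | s | 1 | 3
5 | r | 5 | 2
8 | t | 8 | 6

yes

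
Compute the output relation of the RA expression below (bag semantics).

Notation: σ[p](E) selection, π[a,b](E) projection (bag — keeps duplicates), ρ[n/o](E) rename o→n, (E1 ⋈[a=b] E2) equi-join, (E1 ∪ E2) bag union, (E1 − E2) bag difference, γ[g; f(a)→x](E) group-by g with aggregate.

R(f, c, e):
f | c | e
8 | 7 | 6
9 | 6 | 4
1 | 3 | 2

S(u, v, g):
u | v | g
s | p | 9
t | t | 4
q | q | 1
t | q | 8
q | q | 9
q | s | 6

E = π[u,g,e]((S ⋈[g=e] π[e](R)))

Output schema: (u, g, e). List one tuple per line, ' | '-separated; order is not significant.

Subexpression sizes:
  S → 6
  R → 3
  π[e](R) → 3
  (S ⋈[g=e] π[e](R)) → 2
  π[u,g,e]((S ⋈[g=e] π[e](R))) → 2

== RESULT ==
u | g | e
q | 6 | 6
t | 4 | 4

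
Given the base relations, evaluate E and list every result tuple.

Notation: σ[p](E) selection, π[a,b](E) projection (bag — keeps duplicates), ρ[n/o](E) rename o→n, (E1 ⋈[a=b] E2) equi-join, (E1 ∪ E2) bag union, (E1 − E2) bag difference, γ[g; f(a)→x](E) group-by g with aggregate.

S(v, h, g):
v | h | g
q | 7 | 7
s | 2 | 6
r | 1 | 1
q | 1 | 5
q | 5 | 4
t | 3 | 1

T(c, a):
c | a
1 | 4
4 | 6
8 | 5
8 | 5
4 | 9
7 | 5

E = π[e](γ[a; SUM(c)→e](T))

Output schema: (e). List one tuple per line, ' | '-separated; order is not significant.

Row counts bottom-up:
  T → 6
  γ[a; SUM(c)→e](T) → 4
  π[e](γ[a; SUM(c)→e](T)) → 4

== RESULT ==
e
1
4
4
23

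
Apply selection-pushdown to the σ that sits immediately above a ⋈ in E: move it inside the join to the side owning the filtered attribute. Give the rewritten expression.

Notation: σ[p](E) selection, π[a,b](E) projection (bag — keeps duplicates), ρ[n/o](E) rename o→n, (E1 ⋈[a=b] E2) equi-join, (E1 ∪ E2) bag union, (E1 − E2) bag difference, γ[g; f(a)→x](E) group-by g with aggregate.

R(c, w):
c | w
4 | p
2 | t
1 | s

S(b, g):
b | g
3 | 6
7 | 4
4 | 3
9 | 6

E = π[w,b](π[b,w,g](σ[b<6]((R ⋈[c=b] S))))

σ filters on b, owned by the right side.
E' = π[w,b](π[b,w,g]((R ⋈[c=b] σ[b<6](S))))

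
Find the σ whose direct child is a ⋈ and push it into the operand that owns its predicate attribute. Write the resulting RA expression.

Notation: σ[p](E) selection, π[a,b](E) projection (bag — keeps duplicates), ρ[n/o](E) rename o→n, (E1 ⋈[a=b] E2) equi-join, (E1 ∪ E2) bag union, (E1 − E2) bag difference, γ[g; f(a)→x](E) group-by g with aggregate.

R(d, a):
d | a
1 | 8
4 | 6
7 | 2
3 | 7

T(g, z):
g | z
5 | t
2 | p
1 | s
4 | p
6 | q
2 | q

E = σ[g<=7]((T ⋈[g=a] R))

σ filters on g, owned by the left side.
E' = (σ[g<=7](T) ⋈[g=a] R)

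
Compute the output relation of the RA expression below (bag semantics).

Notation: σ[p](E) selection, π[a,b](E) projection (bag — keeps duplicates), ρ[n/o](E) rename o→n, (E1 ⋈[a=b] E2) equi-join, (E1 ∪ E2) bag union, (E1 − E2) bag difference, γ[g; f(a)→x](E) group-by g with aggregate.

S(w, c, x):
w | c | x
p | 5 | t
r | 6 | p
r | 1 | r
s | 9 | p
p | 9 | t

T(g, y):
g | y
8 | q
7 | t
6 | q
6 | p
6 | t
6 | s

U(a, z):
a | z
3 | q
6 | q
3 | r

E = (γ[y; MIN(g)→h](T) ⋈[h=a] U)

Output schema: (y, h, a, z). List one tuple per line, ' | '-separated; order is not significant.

Stepwise |·|:
  T → 6
  γ[y; MIN(g)→h](T) → 4
  U → 3
  (γ[y; MIN(g)→h](T) ⋈[h=a] U) → 4

== RESULT ==
y | h | a | z
p | 6 | 6 | q
q | 6 | 6 | q
s | 6 | 6 | q
t | 6 | 6 | q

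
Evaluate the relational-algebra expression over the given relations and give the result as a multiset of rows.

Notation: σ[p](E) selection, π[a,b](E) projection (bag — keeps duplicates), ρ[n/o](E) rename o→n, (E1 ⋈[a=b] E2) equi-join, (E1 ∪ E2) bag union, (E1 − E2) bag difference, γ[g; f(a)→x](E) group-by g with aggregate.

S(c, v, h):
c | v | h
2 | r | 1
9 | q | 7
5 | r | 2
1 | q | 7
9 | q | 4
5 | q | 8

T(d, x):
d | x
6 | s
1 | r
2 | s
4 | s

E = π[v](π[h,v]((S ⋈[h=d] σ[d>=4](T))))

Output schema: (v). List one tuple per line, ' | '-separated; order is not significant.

Per-node cardinality:
  S → 6
  T → 4
  σ[d>=4](T) → 2
  (S ⋈[h=d] σ[d>=4](T)) → 1
  π[h,v]((S ⋈[h=d] σ[d>=4](T))) → 1
  π[v](π[h,v]((S ⋈[h=d] σ[d>=4](T)))) → 1

== RESULT ==
v
q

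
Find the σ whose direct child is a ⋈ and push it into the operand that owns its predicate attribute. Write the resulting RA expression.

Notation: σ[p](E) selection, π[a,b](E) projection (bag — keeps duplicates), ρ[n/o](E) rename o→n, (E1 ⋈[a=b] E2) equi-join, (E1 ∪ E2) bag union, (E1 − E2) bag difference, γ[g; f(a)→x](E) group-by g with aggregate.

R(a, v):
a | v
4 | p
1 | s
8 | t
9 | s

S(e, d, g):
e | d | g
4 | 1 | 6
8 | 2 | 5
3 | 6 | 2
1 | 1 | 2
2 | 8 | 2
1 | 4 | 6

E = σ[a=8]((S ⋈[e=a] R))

σ filters on a, owned by the right side.
E' = (S ⋈[e=a] σ[a=8](R))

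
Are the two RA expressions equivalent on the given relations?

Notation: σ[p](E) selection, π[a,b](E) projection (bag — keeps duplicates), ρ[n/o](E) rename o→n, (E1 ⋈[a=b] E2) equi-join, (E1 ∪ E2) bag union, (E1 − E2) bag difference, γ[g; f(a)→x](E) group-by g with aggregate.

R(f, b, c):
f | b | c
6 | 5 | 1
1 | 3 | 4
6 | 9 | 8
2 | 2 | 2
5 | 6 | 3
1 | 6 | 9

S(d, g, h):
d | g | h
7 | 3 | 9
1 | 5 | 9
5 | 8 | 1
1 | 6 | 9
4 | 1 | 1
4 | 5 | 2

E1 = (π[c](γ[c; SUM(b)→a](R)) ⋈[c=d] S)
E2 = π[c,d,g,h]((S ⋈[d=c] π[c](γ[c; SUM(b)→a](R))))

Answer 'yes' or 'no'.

E1 stepwise |·|:
  R → 6
  γ[c; SUM(b)→a](R) → 6
  π[c](γ[c; SUM(b)→a](R)) → 6
  S → 6
  (π[c](γ[c; SUM(b)→a](R)) ⋈[c=d] S) → 4
E2 stepwise |·|:
  S → 6
  R → 6
  γ[c; SUM(b)→a](R) → 6
  π[c](γ[c; SUM(b)→a](R)) → 6
  (S ⋈[d=c] π[c](γ[c; SUM(b)→a](R))) → 4
  π[c,d,g,h]((S ⋈[d=c] π[c](γ[c; SUM(b)→a](R)))) → 4

E1 and E2 produce the same multiset:
c | d | g | h
1 | 1 | 5 | 9
1 | 1 | 6 | 9
4 | 4 | 1 | 1
4 | 4 | 5 | 2

yes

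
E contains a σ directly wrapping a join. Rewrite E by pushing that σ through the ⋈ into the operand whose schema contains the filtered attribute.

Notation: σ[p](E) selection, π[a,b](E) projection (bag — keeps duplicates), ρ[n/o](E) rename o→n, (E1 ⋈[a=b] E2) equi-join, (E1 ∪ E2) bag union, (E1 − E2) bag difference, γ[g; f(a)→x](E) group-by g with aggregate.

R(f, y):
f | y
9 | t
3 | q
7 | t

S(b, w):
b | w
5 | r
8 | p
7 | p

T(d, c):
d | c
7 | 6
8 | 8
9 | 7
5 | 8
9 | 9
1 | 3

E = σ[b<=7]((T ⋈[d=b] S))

σ filters on b, owned by the right side.
E' = (T ⋈[d=b] σ[b<=7](S))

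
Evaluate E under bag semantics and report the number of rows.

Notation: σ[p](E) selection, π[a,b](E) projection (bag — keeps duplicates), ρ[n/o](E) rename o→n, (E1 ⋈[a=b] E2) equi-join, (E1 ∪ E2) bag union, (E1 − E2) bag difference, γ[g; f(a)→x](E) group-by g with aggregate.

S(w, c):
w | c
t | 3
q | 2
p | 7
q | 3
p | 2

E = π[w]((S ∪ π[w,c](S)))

Per-node cardinality:
  S → 5
  S → 5
  π[w,c](S) → 5
  (S ∪ π[w,c](S)) → 10
  π[w]((S ∪ π[w,c](S))) → 10

|E| = 10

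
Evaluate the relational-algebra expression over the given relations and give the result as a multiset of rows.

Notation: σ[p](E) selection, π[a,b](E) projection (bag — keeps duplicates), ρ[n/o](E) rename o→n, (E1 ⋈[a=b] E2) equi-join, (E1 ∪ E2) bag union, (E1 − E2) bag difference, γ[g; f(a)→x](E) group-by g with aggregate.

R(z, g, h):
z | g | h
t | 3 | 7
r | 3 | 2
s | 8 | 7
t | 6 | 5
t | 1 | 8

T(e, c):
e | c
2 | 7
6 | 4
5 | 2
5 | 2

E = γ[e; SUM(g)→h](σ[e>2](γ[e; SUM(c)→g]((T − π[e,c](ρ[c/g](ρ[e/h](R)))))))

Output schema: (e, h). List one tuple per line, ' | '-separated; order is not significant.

Row counts bottom-up:
  T → 4
  R → 5
  ρ[e/h](R) → 5
  ρ[c/g](ρ[e/h](R)) → 5
  π[e,c](ρ[c/g](ρ[e/h](R))) → 5
  (T − π[e,c](ρ[c/g](ρ[e/h](R)))) → 4
  γ[e; SUM(c)→g]((T − π[e,c](ρ[c/g](ρ[e/h](R))))) → 3
  σ[e>2](γ[e; SUM(c)→g]((T − π[e,c](ρ[c/g](ρ[e/h](R)))))) → 2
  γ[e; SUM(g)→h](σ[e>2](γ[e; SUM(c)→g]((T − π[e,c](ρ[c/g](ρ[e/h](R))))))) → 2

== RESULT ==
e | h
5 | 4
6 | 4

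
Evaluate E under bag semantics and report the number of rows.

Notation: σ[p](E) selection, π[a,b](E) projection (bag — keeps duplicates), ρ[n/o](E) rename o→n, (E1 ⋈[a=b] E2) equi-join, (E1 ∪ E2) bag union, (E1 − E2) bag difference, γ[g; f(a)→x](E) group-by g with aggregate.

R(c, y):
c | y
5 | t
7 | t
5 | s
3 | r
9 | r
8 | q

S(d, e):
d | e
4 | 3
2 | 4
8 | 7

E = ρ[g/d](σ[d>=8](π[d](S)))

Row counts bottom-up:
  S → 3
  π[d](S) → 3
  σ[d>=8](π[d](S)) → 1
  ρ[g/d](σ[d>=8](π[d](S))) → 1

|E| = 1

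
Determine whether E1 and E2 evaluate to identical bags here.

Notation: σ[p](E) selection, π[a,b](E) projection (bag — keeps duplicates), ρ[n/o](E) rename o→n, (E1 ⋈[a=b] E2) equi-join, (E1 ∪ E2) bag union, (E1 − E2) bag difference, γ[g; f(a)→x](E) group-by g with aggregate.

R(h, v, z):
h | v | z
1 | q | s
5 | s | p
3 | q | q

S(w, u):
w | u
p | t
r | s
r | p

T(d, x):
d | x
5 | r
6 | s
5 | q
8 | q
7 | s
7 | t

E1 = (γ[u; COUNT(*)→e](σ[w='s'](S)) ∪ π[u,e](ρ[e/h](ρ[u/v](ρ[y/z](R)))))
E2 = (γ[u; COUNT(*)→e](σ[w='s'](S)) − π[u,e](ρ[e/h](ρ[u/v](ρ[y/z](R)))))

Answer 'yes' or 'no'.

E1 subexpression sizes:
  S → 3
  σ[w='s'](S) → 0
  γ[u; COUNT(*)→e](σ[w='s'](S)) → 0
  R → 3
  ρ[y/z](R) → 3
  ρ[u/v](ρ[y/z](R)) → 3
  ρ[e/h](ρ[u/v](ρ[y/z](R))) → 3
  π[u,e](ρ[e/h](ρ[u/v](ρ[y/z](R)))) → 3
  (γ[u; COUNT(*)→e](σ[w='s'](S)) ∪ π[u,e](ρ[e/h](ρ[u/v](ρ[y/z](R))))) → 3
E2 subexpression sizes:
  S → 3
  σ[w='s'](S) → 0
  γ[u; COUNT(*)→e](σ[w='s'](S)) → 0
  R → 3
  ρ[y/z](R) → 3
  ρ[u/v](ρ[y/z](R)) → 3
  ρ[e/h](ρ[u/v](ρ[y/z](R))) → 3
  π[u,e](ρ[e/h](ρ[u/v](ρ[y/z](R)))) → 3
  (γ[u; COUNT(*)→e](σ[w='s'](S)) − π[u,e](ρ[e/h](ρ[u/v](ρ[y/z](R))))) → 0

E1 result:
u | e
q | 1
q | 3
s | 5
E2 result:
u | e
(0 rows)
Witness: ('q', 3) appears 1× in E1 but 0× in E2.

no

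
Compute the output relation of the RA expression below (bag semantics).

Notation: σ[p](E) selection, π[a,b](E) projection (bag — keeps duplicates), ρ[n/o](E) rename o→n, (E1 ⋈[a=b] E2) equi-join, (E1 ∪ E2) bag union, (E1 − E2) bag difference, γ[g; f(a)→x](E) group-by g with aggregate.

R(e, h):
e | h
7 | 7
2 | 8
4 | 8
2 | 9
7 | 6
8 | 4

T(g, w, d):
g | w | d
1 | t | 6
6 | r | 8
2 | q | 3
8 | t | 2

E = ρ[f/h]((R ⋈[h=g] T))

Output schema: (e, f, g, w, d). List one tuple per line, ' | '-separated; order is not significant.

Stepwise |·|:
  R → 6
  T → 4
  (R ⋈[h=g] T) → 3
  ρ[f/h]((R ⋈[h=g] T)) → 3

== RESULT ==
e | f | g | w | d
2 | 8 | 8 | t | 2
4 | 8 | 8 | t | 2
7 | 6 | 6 | r | 8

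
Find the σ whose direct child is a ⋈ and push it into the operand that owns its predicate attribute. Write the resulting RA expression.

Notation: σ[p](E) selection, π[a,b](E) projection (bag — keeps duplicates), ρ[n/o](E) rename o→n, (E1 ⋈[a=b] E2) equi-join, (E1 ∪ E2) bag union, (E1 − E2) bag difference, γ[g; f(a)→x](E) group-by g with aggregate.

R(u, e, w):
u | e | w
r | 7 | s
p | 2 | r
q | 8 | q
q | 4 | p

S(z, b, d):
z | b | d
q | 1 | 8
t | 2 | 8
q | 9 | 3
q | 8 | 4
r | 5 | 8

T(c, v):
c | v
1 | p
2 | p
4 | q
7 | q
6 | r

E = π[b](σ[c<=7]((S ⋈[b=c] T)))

σ filters on c, owned by the right side.
E' = π[b]((S ⋈[b=c] σ[c<=7](T)))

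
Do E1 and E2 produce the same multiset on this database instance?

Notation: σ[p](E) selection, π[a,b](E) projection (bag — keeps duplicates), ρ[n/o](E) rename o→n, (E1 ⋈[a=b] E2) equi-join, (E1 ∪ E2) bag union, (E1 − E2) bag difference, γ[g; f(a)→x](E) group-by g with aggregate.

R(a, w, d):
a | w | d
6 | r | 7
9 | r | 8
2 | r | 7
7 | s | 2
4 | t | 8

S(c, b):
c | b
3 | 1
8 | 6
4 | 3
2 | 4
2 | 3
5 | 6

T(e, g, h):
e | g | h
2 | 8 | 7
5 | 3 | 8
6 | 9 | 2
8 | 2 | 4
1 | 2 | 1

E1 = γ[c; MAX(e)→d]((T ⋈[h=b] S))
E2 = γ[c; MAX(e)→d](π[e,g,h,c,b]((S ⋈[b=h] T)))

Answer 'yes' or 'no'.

E1 per-node cardinality:
  T → 5
  S → 6
  (T ⋈[h=b] S) → 2
  γ[c; MAX(e)→d]((T ⋈[h=b] S)) → 2
E2 per-node cardinality:
  S → 6
  T → 5
  (S ⋈[b=h] T) → 2
  π[e,g,h,c,b]((S ⋈[b=h] T)) → 2
  γ[c; MAX(e)→d](π[e,g,h,c,b]((S ⋈[b=h] T))) → 2

E1 and E2 produce the same multiset:
c | d
2 | 8
3 | 1

yes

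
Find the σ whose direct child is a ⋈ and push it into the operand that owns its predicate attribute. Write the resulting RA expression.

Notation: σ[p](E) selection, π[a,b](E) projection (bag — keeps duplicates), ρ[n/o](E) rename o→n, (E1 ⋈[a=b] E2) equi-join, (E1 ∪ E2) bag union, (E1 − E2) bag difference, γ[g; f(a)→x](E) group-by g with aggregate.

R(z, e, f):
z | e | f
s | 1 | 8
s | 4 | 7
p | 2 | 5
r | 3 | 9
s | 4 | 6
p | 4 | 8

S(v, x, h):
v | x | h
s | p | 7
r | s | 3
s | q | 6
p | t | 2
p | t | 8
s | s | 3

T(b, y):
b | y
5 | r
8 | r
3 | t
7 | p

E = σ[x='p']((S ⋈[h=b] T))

σ filters on x, owned by the left side.
E' = (σ[x='p'](S) ⋈[h=b] T)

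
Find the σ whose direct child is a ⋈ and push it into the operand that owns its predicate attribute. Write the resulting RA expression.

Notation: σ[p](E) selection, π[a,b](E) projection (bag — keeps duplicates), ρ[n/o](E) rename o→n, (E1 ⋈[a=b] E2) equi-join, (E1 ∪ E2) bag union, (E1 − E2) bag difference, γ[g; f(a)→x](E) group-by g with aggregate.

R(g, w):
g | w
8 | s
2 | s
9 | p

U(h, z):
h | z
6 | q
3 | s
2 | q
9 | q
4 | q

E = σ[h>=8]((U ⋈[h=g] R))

σ filters on h, owned by the left side.
E' = (σ[h>=8](U) ⋈[h=g] R)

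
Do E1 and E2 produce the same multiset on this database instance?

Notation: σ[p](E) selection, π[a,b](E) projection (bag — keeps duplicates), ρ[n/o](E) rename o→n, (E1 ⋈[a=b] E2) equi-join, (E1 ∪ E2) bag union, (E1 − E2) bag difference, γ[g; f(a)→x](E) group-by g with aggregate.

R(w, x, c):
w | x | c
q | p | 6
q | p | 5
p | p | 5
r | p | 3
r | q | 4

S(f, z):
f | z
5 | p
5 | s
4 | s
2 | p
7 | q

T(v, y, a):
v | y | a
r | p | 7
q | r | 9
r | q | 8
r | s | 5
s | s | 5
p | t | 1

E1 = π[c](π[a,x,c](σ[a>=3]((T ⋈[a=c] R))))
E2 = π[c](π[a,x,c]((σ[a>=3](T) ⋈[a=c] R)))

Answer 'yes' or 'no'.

E1 subexpression sizes:
  T → 6
  R → 5
  (T ⋈[a=c] R) → 4
  σ[a>=3]((T ⋈[a=c] R)) → 4
  π[a,x,c](σ[a>=3]((T ⋈[a=c] R))) → 4
  π[c](π[a,x,c](σ[a>=3]((T ⋈[a=c] R)))) → 4
E2 subexpression sizes:
  T → 6
  σ[a>=3](T) → 5
  R → 5
  (σ[a>=3](T) ⋈[a=c] R) → 4
  π[a,x,c]((σ[a>=3](T) ⋈[a=c] R)) → 4
  π[c](π[a,x,c]((σ[a>=3](T) ⋈[a=c] R))) → 4

E1 and E2 produce the same multiset:
c
5
5
5
5

yes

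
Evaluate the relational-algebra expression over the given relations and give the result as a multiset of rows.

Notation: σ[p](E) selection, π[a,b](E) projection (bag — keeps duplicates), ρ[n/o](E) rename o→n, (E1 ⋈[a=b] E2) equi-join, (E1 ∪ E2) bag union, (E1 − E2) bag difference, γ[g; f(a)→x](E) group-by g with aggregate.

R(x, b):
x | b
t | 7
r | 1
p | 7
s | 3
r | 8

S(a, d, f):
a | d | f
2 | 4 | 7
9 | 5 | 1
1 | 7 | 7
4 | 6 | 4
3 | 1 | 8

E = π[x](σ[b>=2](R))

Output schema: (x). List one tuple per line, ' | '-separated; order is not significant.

Subexpression sizes:
  R → 5
  σ[b>=2](R) → 4
  π[x](σ[b>=2](R)) → 4

== RESULT ==
x
p
r
s
t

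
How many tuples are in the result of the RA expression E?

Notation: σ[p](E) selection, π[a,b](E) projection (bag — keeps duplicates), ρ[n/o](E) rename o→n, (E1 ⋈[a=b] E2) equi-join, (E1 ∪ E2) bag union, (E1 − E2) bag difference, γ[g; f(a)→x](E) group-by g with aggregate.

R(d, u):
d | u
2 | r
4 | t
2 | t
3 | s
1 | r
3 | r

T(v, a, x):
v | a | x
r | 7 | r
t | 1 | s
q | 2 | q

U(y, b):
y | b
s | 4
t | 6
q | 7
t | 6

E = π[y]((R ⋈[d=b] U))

Subexpression sizes:
  R → 6
  U → 4
  (R ⋈[d=b] U) → 1
  π[y]((R ⋈[d=b] U)) → 1

|E| = 1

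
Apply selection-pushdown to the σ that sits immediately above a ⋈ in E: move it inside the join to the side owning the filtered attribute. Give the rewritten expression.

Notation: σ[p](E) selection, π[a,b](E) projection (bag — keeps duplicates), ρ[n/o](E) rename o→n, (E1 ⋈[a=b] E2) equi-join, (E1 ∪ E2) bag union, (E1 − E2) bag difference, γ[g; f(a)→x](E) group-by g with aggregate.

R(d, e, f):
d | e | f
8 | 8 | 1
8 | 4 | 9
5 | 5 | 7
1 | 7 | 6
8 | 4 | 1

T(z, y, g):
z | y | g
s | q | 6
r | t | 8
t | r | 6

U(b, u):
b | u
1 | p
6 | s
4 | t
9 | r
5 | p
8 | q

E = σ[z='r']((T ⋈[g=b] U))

σ filters on z, owned by the left side.
E' = (σ[z='r'](T) ⋈[g=b] U)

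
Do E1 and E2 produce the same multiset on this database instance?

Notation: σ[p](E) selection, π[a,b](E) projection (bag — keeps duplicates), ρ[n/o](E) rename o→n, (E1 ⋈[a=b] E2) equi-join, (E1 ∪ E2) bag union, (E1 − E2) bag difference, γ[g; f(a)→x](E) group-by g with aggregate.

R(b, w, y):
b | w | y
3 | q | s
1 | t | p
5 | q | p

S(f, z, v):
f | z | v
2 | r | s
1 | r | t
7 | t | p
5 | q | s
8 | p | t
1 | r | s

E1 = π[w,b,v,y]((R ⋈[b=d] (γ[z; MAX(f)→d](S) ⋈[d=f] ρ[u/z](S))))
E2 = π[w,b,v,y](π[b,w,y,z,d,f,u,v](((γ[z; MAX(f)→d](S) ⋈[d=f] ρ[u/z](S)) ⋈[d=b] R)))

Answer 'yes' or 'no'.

E1 subexpression sizes:
  R → 3
  S → 6
  γ[z; MAX(f)→d](S) → 4
  S → 6
  ρ[u/z](S) → 6
  (γ[z; MAX(f)→d](S) ⋈[d=f] ρ[u/z](S)) → 4
  (R ⋈[b=d] (γ[z; MAX(f)→d](S) ⋈[d=f] ρ[u/z](S))) → 1
  π[w,b,v,y]((R ⋈[b=d] (γ[z; MAX(f)→d](S) ⋈[d=f] ρ[u/z](S)))) → 1
E2 subexpression sizes:
  S → 6
  γ[z; MAX(f)→d](S) → 4
  S → 6
  ρ[u/z](S) → 6
  (γ[z; MAX(f)→d](S) ⋈[d=f] ρ[u/z](S)) → 4
  R → 3
  ((γ[z; MAX(f)→d](S) ⋈[d=f] ρ[u/z](S)) ⋈[d=b] R) → 1
  π[b,w,y,z,d,f,u,v](((γ[z; MAX(f)→d](S) ⋈[d=f] ρ[u/z](S)) ⋈[d=b] R)) → 1
  π[w,b,v,y](π[b,w,y,z,d,f,u,v](((γ[z; MAX(f)→d](S) ⋈[d=f] ρ[u/z](S)) ⋈[d=b] R))) → 1

E1 and E2 produce the same multiset:
w | b | v | y
q | 5 | s | p

yes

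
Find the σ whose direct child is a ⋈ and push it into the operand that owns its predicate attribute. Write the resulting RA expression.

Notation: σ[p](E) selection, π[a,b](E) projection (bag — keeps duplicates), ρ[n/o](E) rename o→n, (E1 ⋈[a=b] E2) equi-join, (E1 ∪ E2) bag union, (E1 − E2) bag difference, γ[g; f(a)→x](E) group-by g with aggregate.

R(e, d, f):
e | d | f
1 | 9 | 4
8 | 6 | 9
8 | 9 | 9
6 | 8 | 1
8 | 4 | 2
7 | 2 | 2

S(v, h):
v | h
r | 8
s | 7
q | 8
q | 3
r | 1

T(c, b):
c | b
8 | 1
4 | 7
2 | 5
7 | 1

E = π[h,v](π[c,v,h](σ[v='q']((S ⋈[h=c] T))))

σ filters on v, owned by the left side.
E' = π[h,v](π[c,v,h]((σ[v='q'](S) ⋈[h=c] T)))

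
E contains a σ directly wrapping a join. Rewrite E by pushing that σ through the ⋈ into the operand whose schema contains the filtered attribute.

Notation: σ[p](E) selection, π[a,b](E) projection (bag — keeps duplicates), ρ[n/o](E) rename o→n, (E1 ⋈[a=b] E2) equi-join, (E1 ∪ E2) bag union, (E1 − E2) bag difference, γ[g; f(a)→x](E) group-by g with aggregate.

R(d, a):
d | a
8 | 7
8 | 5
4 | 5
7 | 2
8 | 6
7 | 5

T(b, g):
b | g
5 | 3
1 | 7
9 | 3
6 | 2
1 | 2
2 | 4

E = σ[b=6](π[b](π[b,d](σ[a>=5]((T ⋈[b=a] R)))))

σ filters on a, owned by the right side.
E' = σ[b=6](π[b](π[b,d]((T ⋈[b=a] σ[a>=5](R)))))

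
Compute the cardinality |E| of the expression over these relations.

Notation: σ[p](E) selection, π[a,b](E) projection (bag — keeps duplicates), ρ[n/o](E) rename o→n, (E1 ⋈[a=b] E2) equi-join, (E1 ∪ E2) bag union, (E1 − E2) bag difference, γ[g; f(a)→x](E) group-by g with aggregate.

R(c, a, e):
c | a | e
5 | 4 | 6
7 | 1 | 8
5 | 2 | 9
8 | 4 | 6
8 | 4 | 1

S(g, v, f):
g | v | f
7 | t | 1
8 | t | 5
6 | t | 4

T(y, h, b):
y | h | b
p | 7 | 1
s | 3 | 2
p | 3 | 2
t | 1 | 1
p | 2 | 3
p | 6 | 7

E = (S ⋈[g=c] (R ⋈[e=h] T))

Per-node cardinality:
  S → 3
  R → 5
  T → 6
  (R ⋈[e=h] T) → 3
  (S ⋈[g=c] (R ⋈[e=h] T)) → 2

|E| = 2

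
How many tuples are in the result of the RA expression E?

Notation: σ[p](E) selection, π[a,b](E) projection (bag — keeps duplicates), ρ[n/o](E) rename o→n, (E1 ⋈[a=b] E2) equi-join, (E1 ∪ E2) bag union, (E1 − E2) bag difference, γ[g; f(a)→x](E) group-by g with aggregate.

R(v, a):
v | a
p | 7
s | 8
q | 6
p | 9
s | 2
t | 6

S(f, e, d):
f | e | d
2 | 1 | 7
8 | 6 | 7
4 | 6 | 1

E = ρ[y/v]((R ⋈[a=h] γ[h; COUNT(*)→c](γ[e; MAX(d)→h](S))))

Per-node cardinality:
  R → 6
  S → 3
  γ[e; MAX(d)→h](S) → 2
  γ[h; COUNT(*)→c](γ[e; MAX(d)→h](S)) → 1
  (R ⋈[a=h] γ[h; COUNT(*)→c](γ[e; MAX(d)→h](S))) → 1
  ρ[y/v]((R ⋈[a=h] γ[h; COUNT(*)→c](γ[e; MAX(d)→h](S)))) → 1

|E| = 1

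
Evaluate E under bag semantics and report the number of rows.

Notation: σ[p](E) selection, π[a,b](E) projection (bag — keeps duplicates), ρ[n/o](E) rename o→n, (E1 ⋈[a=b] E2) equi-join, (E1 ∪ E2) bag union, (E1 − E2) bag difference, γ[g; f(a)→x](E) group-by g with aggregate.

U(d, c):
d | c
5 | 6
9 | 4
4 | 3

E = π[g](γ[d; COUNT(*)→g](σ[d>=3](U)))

Subexpression sizes:
  U → 3
  σ[d>=3](U) → 3
  γ[d; COUNT(*)→g](σ[d>=3](U)) → 3
  π[g](γ[d; COUNT(*)→g](σ[d>=3](U))) → 3

|E| = 3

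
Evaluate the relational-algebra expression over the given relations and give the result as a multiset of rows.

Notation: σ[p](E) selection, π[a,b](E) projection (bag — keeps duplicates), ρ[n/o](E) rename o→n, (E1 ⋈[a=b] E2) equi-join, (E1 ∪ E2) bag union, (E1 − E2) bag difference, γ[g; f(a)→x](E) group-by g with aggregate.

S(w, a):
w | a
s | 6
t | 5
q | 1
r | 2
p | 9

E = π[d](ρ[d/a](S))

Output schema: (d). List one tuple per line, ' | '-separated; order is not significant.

Per-node cardinality:
  S → 5
  ρ[d/a](S) → 5
  π[d](ρ[d/a](S)) → 5

== RESULT ==
d
1
2
5
6
9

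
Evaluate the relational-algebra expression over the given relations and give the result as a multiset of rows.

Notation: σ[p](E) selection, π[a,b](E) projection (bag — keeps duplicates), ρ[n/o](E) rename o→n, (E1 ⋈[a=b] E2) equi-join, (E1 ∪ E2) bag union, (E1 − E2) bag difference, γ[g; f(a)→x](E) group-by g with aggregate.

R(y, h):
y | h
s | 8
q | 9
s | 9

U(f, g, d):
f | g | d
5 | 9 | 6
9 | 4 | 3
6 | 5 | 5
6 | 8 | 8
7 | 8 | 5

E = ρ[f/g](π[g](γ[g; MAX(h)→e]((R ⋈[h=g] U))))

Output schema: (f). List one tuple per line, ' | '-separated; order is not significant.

Subexpression sizes:
  R → 3
  U → 5
  (R ⋈[h=g] U) → 4
  γ[g; MAX(h)→e]((R ⋈[h=g] U)) → 2
  π[g](γ[g; MAX(h)→e]((R ⋈[h=g] U))) → 2
  ρ[f/g](π[g](γ[g; MAX(h)→e]((R ⋈[h=g] U)))) → 2

== RESULT ==
f
8
9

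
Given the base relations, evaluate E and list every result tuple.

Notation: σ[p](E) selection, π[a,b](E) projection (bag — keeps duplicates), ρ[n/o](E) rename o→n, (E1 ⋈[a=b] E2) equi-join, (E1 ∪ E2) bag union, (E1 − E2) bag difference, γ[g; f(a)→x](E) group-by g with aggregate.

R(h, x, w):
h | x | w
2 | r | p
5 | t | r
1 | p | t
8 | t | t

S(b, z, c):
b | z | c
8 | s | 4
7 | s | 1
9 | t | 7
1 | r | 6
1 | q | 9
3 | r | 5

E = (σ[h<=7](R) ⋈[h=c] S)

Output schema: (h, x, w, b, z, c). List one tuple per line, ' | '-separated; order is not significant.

Subexpression sizes:
  R → 4
  σ[h<=7](R) → 3
  S → 6
  (σ[h<=7](R) ⋈[h=c] S) → 2

== RESULT ==
h | x | w | b | z | c
1 | p | t | 7 | s | 1
5 | t | r | 3 | r | 5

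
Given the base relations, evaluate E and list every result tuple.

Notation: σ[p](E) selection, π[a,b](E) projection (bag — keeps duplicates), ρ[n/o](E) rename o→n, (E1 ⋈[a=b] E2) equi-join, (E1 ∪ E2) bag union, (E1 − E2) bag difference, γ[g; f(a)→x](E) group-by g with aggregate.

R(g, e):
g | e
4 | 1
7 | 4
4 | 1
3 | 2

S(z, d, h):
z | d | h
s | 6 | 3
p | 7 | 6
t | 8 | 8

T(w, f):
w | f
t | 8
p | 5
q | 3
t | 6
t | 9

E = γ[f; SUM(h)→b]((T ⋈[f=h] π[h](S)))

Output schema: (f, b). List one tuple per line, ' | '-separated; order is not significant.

Per-node cardinality:
  T → 5
  S → 3
  π[h](S) → 3
  (T ⋈[f=h] π[h](S)) → 3
  γ[f; SUM(h)→b]((T ⋈[f=h] π[h](S))) → 3

== RESULT ==
f | b
3 | 3
6 | 6
8 | 8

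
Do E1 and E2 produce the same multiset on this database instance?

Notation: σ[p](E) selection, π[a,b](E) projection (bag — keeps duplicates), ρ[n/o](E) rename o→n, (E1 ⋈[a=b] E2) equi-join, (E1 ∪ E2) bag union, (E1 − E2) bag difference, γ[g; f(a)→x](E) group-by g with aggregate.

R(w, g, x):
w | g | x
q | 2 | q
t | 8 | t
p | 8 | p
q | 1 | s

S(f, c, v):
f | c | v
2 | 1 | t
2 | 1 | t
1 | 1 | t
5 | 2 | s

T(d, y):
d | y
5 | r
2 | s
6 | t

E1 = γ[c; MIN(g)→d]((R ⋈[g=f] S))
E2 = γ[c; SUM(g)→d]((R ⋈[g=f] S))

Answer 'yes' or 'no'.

E1 stepwise |·|:
  R → 4
  S → 4
  (R ⋈[g=f] S) → 3
  γ[c; MIN(g)→d]((R ⋈[g=f] S)) → 1
E2 stepwise |·|:
  R → 4
  S → 4
  (R ⋈[g=f] S) → 3
  γ[c; SUM(g)→d]((R ⋈[g=f] S)) → 1

E1 result:
c | d
1 | 1
E2 result:
c | d
1 | 5
Witness: (1, 1) appears 1× in E1 but 0× in E2.

no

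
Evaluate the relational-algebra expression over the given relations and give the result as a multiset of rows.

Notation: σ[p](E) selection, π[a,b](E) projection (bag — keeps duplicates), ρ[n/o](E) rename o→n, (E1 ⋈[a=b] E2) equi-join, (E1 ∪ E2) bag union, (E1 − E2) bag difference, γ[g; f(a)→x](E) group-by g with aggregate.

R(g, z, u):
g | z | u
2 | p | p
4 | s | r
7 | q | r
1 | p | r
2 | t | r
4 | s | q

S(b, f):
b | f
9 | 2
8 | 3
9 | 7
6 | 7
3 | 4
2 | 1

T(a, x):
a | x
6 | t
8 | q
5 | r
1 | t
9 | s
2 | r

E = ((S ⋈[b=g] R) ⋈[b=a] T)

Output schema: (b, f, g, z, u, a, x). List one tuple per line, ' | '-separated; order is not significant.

Row counts bottom-up:
  S → 6
  R → 6
  (S ⋈[b=g] R) → 2
  T → 6
  ((S ⋈[b=g] R) ⋈[b=a] T) → 2

== RESULT ==
b | f | g | z | u | a | x
2 | 1 | 2 | p | p | 2 | r
2 | 1 | 2 | t | r | 2 | r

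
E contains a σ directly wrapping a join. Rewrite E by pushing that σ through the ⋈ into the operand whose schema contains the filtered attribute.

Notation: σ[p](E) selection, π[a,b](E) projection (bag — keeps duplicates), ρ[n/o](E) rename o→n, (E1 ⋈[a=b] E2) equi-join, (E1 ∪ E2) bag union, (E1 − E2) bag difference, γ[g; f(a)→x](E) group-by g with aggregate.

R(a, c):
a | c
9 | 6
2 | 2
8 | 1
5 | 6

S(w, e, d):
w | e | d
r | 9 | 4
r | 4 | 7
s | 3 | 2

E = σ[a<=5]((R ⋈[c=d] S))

σ filters on a, owned by the left side.
E' = (σ[a<=5](R) ⋈[c=d] S)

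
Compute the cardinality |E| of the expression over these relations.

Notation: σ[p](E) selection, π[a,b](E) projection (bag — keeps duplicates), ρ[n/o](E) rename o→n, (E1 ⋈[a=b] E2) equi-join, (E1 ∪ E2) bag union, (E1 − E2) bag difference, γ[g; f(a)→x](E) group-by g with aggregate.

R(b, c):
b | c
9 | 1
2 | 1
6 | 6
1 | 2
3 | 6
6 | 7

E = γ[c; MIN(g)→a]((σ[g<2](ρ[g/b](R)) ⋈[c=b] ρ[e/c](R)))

Per-node cardinality:
  R → 6
  ρ[g/b](R) → 6
  σ[g<2](ρ[g/b](R)) → 1
  R → 6
  ρ[e/c](R) → 6
  (σ[g<2](ρ[g/b](R)) ⋈[c=b] ρ[e/c](R)) → 1
  γ[c; MIN(g)→a]((σ[g<2](ρ[g/b](R)) ⋈[c=b] ρ[e/c](R))) → 1

|E| = 1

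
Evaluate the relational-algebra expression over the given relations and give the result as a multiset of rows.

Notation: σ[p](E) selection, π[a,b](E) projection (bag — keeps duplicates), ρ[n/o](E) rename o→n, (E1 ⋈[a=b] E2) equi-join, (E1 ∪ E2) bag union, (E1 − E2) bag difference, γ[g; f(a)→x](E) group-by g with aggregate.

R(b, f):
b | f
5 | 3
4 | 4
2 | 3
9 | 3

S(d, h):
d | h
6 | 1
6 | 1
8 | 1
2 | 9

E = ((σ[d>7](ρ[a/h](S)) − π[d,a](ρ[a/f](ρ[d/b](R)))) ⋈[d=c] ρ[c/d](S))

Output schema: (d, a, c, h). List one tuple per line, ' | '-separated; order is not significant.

Stepwise |·|:
  S → 4
  ρ[a/h](S) → 4
  σ[d>7](ρ[a/h](S)) → 1
  R → 4
  ρ[d/b](R) → 4
  ρ[a/f](ρ[d/b](R)) → 4
  π[d,a](ρ[a/f](ρ[d/b](R))) → 4
  (σ[d>7](ρ[a/h](S)) − π[d,a](ρ[a/f](ρ[d/b](R)))) → 1
  S → 4
  ρ[c/d](S) → 4
  ((σ[d>7](ρ[a/h](S)) − π[d,a](ρ[a/f](ρ[d/b](R)))) ⋈[d=c] ρ[c/d](S)) → 1

== RESULT ==
d | a | c | h
8 | 1 | 8 | 1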